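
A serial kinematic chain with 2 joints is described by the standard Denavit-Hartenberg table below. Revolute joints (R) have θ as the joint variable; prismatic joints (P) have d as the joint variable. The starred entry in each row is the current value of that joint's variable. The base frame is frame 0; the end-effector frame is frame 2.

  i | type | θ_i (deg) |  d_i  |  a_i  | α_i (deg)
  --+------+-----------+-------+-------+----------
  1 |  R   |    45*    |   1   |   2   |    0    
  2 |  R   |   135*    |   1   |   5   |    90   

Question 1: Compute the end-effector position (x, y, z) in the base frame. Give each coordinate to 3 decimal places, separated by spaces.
-3.586 1.414 2.000

after link 1: o_1 = (1.4142, 1.4142, 1.0000)
after link 2: o_2 = (-3.5858, 1.4142, 2.0000)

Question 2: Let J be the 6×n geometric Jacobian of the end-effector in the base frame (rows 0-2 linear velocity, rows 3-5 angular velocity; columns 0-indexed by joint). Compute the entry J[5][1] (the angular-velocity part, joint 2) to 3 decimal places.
1.000

axis z_1 = (0.0000,0.0000,1.0000); lever o_n−o_1 = (-5.0000,0.0000,1.0000)
cross product → J_v[:, 1] = (-0.0000,-5.0000,0.0000)
J_ω[:, 1] = z_1
entry J[5][1] = 1.0000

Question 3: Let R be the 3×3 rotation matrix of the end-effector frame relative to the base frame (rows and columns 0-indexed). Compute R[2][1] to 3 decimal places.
1.000

End-effector y-axis (col 1 of R) = (-0.0000,-0.0000,1.0000)
R[2][1] = 1.0000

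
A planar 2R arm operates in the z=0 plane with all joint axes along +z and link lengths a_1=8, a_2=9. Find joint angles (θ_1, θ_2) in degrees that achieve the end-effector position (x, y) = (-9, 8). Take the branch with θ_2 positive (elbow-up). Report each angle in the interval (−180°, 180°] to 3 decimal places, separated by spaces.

cos θ_2 = (145.0000−8²−9²)/(2·8·9) = 0.0000; θ_2 = 90.0000° (elbow-up)
β = atan2(8.0000,-9.0000) = 138.3665°; ψ = atan2(9.0000,8.0000) = 48.3665°
θ_1 = β − ψ = 90.0000°

90.000 90.000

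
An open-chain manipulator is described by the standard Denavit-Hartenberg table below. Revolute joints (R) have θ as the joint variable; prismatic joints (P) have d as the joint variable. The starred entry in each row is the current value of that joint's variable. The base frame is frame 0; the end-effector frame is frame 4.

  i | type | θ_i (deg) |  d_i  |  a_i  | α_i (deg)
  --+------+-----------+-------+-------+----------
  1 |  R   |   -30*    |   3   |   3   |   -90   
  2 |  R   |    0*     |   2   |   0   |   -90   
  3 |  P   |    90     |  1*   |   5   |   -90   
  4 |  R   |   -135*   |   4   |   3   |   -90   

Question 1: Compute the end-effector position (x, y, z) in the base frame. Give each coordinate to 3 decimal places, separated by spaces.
-1.305 -0.261 -0.121

after link 1: o_1 = (2.5981, -1.5000, 3.0000)
after link 2: o_2 = (3.5981, 0.2321, 3.0000)
after link 3: o_3 = (1.0981, -4.0981, 2.0000)
after link 4: o_4 = (-1.3054, -0.2610, -0.1213)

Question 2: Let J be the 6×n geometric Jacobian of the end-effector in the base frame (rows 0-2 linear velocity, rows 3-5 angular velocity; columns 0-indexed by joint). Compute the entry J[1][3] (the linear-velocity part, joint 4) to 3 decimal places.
axis z_3 = (-0.8660,0.5000,-0.0000); lever o_n−o_3 = (-2.4034,3.8371,-2.1213)
cross product → J_v[:, 3] = (-1.0607,-1.8371,-2.1213)
J_ω[:, 3] = z_3
entry J[1][3] = -1.8371

-1.837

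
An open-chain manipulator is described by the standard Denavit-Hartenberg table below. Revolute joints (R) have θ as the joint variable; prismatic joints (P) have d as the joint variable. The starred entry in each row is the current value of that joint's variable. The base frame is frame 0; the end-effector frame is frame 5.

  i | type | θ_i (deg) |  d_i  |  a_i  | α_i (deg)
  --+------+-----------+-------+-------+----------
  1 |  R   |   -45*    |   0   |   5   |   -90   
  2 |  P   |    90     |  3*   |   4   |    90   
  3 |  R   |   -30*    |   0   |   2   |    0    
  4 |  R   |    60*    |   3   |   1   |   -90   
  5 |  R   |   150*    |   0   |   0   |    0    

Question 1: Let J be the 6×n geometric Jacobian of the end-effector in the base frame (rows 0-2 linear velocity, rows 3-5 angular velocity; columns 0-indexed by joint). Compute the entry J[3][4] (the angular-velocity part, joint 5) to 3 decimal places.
0.612

axis z_4 = (0.6124,0.6124,0.5000); lever o_n−o_4 = (0.0000,0.0000,0.0000)
cross product → J_v[:, 4] = (0.0000,0.0000,0.0000)
J_ω[:, 4] = z_4
entry J[3][4] = 0.6124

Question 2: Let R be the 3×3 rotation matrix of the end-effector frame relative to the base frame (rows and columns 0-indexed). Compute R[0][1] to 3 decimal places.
0.436

End-effector y-axis (col 1 of R) = (0.4356,-0.7891,0.4330)
R[0][1] = 0.4356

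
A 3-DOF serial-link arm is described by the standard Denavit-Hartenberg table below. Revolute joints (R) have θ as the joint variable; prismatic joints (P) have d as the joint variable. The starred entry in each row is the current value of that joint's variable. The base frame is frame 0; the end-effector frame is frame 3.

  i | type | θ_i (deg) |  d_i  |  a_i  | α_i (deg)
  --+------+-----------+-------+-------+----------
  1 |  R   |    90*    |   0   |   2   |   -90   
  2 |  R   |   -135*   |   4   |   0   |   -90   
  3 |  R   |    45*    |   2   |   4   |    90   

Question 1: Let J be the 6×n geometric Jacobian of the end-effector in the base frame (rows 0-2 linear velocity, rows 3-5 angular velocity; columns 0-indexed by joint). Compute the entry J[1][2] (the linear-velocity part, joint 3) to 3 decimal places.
axis z_2 = (0.0000,0.7071,0.7071); lever o_n−o_2 = (2.8284,-0.5858,3.4142)
cross product → J_v[:, 2] = (2.8284,2.0000,-2.0000)
J_ω[:, 2] = z_2
entry J[1][2] = 2.0000

2.000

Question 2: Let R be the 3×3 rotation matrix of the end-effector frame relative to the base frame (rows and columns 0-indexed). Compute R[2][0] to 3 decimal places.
0.500

End-effector x-axis (col 0 of R) = (0.7071,-0.5000,0.5000)
R[2][0] = 0.5000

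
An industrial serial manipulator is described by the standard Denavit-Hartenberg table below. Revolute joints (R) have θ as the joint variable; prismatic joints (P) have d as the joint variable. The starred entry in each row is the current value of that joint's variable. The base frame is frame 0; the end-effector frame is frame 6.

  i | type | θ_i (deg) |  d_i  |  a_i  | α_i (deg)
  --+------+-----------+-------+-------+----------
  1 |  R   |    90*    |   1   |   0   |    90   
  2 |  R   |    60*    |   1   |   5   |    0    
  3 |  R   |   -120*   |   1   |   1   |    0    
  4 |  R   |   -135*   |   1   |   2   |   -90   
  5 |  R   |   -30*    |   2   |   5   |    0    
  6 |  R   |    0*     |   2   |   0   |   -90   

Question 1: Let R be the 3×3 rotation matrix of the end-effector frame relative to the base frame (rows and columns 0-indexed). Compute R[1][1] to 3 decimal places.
0.259

End-effector y-axis (col 1 of R) = (-0.0000,0.2588,0.9659)
R[1][1] = 0.2588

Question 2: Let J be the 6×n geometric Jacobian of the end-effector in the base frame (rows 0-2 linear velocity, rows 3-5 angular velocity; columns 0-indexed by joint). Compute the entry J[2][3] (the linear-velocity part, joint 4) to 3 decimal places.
axis z_3 = (1.0000,-0.0000,0.0000); lever o_n−o_3 = (3.5000,-7.1497,-2.2253)
cross product → J_v[:, 3] = (0.0000,2.2253,-7.1497)
J_ω[:, 3] = z_3
entry J[2][3] = -7.1497

-7.150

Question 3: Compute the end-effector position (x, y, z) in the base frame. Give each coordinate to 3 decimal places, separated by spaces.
after link 1: o_1 = (0.0000, 0.0000, 1.0000)
after link 2: o_2 = (1.0000, 2.5000, 5.3301)
after link 3: o_3 = (2.0000, 3.0000, 4.4641)
after link 4: o_4 = (3.0000, 1.0681, 4.9817)
after link 5: o_5 = (5.5000, -3.6321, 4.1706)
after link 6: o_6 = (5.5000, -4.1497, 2.2388)

5.500 -4.150 2.239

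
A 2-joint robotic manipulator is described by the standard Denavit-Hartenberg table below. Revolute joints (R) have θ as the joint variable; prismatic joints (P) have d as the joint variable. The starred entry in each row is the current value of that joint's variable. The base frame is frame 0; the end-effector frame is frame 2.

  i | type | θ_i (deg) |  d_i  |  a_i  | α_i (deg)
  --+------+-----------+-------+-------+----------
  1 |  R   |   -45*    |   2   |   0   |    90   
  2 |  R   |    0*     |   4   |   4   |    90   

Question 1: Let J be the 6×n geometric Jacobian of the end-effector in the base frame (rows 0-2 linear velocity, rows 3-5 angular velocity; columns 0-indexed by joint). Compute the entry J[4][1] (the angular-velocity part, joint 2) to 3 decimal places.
-0.707

axis z_1 = (-0.7071,-0.7071,0.0000); lever o_n−o_1 = (0.0000,-5.6569,0.0000)
cross product → J_v[:, 1] = (0.0000,0.0000,4.0000)
J_ω[:, 1] = z_1
entry J[4][1] = -0.7071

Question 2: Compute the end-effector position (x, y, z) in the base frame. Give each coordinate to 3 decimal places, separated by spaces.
after link 1: o_1 = (0.0000, 0.0000, 2.0000)
after link 2: o_2 = (0.0000, -5.6569, 2.0000)

0.000 -5.657 2.000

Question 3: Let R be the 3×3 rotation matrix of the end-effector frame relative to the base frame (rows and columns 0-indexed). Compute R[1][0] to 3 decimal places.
End-effector x-axis (col 0 of R) = (0.7071,-0.7071,0.0000)
R[1][0] = -0.7071

-0.707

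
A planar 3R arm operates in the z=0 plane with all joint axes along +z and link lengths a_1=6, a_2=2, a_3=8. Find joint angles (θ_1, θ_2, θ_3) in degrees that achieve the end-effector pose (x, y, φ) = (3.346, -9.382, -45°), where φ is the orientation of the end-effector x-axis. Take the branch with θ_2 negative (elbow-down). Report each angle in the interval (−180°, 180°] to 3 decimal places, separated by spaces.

wrist centre = target − a_3·(cos φ, sin φ) = (-2.3109, -3.7251)
cos θ_2 = (19.2168−6²−2²)/(2·6·2) = -0.8660; θ_2 = -149.9935° (elbow-down)
β = atan2(-3.7251,-2.3109) = -121.8130°; ψ = atan2(-1.0002,4.2681) = -13.1890°
θ_1 = β − ψ = -108.6240°
θ_3 = φ − θ_1 − θ_2 = -146.3825° (wrapped to (-180°,180°])

-108.624 -149.993 -146.383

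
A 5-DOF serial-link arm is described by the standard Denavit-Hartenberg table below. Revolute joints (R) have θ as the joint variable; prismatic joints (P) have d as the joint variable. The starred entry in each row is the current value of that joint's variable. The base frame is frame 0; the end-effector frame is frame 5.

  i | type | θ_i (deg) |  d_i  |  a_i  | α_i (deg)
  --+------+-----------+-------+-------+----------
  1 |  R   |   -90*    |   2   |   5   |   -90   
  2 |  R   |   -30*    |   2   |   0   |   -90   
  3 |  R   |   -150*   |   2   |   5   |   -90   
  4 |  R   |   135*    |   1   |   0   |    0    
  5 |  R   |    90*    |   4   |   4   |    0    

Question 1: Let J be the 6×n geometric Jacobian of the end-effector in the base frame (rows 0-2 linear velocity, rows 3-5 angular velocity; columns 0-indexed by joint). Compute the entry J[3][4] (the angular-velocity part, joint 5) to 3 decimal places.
axis z_4 = (0.8660,-0.4330,0.2500); lever o_n−o_4 = (2.0499,-5.2676,-0.2247)
cross product → J_v[:, 4] = (1.4142,0.7071,-3.6742)
J_ω[:, 4] = z_4
entry J[3][4] = 0.8660

0.866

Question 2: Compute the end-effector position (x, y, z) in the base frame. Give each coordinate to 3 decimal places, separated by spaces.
7.416 -7.951 -1.872

after link 1: o_1 = (0.0000, -5.0000, 2.0000)
after link 2: o_2 = (2.0000, -5.0000, 2.0000)
after link 3: o_3 = (4.5000, -2.2500, -1.8971)
after link 4: o_4 = (5.3660, -2.6830, -1.6471)
after link 5: o_5 = (7.4159, -7.9506, -1.8719)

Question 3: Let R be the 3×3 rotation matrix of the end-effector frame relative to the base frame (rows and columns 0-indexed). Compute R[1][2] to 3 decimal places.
End-effector z-axis (col 2 of R) = (0.8660,-0.4330,0.2500)
R[1][2] = -0.4330

-0.433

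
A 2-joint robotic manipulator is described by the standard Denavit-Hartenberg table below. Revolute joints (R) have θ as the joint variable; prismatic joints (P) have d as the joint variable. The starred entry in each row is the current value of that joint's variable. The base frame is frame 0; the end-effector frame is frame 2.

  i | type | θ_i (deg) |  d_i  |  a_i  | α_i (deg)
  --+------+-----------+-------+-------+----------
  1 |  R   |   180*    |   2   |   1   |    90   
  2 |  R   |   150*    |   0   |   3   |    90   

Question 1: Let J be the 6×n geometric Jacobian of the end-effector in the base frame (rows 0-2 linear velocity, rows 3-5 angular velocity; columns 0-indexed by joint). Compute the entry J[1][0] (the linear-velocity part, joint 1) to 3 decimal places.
1.598

axis z_0 = ẑ; lever o_n−o_0 = (1.5981,-0.0000,3.5000)
cross product → J_v[:, 0] = (0.0000,1.5981,-0.0000)
J_ω[:, 0] = z_0
entry J[1][0] = 1.5981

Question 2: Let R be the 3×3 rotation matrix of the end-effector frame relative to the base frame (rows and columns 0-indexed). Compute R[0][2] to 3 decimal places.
End-effector z-axis (col 2 of R) = (-0.5000,0.0000,0.8660)
R[0][2] = -0.5000

-0.500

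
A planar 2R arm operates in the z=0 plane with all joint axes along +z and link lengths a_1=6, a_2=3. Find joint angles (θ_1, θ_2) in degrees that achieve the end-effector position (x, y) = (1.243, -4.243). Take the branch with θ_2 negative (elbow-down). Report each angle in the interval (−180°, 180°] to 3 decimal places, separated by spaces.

-44.995 -134.991

cos θ_2 = (19.5481−6²−3²)/(2·6·3) = -0.7070; θ_2 = -134.9911° (elbow-down)
β = atan2(-4.2430,1.2430) = -73.6719°; ψ = atan2(-2.1216,3.8790) = -28.6767°
θ_1 = β − ψ = -44.9951°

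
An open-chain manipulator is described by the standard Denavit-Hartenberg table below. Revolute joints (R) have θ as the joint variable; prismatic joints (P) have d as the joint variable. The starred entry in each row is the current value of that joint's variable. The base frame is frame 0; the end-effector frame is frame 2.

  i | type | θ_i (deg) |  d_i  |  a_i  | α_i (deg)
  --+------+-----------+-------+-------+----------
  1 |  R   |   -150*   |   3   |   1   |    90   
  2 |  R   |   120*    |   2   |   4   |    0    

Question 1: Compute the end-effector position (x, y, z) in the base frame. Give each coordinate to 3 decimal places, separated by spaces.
-0.134 2.232 6.464

after link 1: o_1 = (-0.8660, -0.5000, 3.0000)
after link 2: o_2 = (-0.1340, 2.2321, 6.4641)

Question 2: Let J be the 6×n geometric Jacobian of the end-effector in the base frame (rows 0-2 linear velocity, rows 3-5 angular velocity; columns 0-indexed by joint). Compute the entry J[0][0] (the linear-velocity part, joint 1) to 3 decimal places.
axis z_0 = ẑ; lever o_n−o_0 = (-0.1340,2.2321,6.4641)
cross product → J_v[:, 0] = (-2.2321,-0.1340,0.0000)
J_ω[:, 0] = z_0
entry J[0][0] = -2.2321

-2.232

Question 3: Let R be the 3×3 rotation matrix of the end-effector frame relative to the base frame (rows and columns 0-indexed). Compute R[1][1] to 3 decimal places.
0.433

End-effector y-axis (col 1 of R) = (0.7500,0.4330,-0.5000)
R[1][1] = 0.4330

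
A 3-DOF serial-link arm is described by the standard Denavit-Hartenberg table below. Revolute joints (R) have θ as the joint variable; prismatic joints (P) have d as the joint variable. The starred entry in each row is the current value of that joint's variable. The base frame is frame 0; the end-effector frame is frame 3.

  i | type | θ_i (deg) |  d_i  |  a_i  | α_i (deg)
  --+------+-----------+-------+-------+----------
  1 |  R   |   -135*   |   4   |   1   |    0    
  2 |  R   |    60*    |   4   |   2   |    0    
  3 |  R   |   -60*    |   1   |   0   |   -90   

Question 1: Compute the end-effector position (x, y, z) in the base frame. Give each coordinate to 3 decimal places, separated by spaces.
-0.189 -2.639 9.000

after link 1: o_1 = (-0.7071, -0.7071, 4.0000)
after link 2: o_2 = (-0.1895, -2.6390, 8.0000)
after link 3: o_3 = (-0.1895, -2.6390, 9.0000)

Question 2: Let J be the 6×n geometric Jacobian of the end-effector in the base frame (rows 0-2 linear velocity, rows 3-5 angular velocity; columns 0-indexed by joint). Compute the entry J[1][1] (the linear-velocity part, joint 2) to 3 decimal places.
axis z_1 = (0.0000,0.0000,1.0000); lever o_n−o_1 = (0.5176,-1.9319,5.0000)
cross product → J_v[:, 1] = (1.9319,0.5176,-0.0000)
J_ω[:, 1] = z_1
entry J[1][1] = 0.5176

0.518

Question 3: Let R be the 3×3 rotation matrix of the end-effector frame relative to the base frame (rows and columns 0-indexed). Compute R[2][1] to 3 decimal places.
End-effector y-axis (col 1 of R) = (0.0000,-0.0000,-1.0000)
R[2][1] = -1.0000

-1.000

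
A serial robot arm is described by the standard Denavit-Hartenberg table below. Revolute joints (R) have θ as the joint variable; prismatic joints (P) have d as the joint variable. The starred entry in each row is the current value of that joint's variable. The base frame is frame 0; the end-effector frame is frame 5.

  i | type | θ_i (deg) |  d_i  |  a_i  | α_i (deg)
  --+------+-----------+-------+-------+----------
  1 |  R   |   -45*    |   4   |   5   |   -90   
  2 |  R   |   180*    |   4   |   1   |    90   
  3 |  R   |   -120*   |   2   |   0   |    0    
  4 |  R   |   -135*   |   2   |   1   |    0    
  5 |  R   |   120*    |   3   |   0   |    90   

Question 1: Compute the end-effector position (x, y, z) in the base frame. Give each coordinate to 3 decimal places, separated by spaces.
6.523 0.500 -3.000

after link 1: o_1 = (3.5355, -3.5355, 4.0000)
after link 2: o_2 = (5.6569, 0.0000, 4.0000)
after link 3: o_3 = (5.6569, 0.0000, 2.0000)
after link 4: o_4 = (6.5229, 0.5000, 0.0000)
after link 5: o_5 = (6.5229, 0.5000, -3.0000)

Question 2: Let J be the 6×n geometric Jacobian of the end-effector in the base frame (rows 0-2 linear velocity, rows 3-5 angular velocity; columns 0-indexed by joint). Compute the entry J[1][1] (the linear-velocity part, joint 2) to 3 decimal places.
axis z_1 = (0.7071,0.7071,0.0000); lever o_n−o_1 = (2.9873,4.0355,-7.0000)
cross product → J_v[:, 1] = (-4.9497,4.9497,0.7412)
J_ω[:, 1] = z_1
entry J[1][1] = 4.9497

4.950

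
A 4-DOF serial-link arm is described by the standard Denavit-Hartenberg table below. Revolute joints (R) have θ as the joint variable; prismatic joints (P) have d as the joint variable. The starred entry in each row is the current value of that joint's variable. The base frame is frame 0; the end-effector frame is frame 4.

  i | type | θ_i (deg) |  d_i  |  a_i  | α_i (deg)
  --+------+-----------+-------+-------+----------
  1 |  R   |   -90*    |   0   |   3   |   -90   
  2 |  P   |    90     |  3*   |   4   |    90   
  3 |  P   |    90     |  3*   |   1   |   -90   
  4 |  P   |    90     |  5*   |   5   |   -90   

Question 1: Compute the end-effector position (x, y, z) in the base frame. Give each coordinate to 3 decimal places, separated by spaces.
after link 1: o_1 = (0.0000, -3.0000, 0.0000)
after link 2: o_2 = (3.0000, -3.0000, -4.0000)
after link 3: o_3 = (4.0000, -6.0000, -4.0000)
after link 4: o_4 = (4.0000, -1.0000, 1.0000)

4.000 -1.000 1.000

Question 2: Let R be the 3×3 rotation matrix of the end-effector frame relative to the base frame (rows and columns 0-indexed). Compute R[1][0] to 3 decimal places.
1.000

End-effector x-axis (col 0 of R) = (-0.0000,1.0000,0.0000)
R[1][0] = 1.0000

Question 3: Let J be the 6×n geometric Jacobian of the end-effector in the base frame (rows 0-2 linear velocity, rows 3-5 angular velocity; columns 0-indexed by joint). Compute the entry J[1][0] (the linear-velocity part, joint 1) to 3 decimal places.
4.000

axis z_0 = ẑ; lever o_n−o_0 = (4.0000,-1.0000,1.0000)
cross product → J_v[:, 0] = (1.0000,4.0000,-0.0000)
J_ω[:, 0] = z_0
entry J[1][0] = 4.0000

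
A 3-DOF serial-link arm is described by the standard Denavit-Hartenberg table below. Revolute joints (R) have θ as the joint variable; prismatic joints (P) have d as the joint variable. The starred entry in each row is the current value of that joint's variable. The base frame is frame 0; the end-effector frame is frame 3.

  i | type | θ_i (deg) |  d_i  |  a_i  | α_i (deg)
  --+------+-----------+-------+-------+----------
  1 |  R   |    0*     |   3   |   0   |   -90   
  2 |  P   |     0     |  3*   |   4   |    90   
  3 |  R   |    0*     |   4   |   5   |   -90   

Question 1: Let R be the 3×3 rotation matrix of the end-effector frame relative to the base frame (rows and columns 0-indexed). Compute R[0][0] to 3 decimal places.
1.000

End-effector x-axis (col 0 of R) = (1.0000,0.0000,0.0000)
R[0][0] = 1.0000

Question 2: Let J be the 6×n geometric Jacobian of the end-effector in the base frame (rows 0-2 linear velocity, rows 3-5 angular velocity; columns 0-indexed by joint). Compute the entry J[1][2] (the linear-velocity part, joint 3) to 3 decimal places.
axis z_2 = (0.0000,0.0000,1.0000); lever o_n−o_2 = (5.0000,0.0000,4.0000)
cross product → J_v[:, 2] = (0.0000,5.0000,0.0000)
J_ω[:, 2] = z_2
entry J[1][2] = 5.0000

5.000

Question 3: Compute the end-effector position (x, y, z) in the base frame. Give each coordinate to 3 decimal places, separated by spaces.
after link 1: o_1 = (0.0000, 0.0000, 3.0000)
after link 2: o_2 = (4.0000, 3.0000, 3.0000)
after link 3: o_3 = (9.0000, 3.0000, 7.0000)

9.000 3.000 7.000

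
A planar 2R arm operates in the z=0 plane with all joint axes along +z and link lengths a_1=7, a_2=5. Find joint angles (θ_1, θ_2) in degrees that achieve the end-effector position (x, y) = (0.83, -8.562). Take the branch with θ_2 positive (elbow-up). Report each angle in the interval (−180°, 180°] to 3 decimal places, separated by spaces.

-120.002 90.003

cos θ_2 = (73.9967−7²−5²)/(2·7·5) = -0.0000; θ_2 = 90.0027° (elbow-up)
β = atan2(-8.5620,0.8300) = -84.4630°; ψ = atan2(5.0000,6.9998) = 35.5386°
θ_1 = β − ψ = -120.0016°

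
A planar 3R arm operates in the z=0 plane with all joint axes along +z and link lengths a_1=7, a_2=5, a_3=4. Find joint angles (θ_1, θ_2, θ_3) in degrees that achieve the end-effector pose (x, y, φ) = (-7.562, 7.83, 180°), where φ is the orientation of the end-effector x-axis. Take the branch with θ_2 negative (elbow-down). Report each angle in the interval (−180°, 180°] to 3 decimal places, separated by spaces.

150.000 -90.003 120.002

wrist centre = target − a_3·(cos φ, sin φ) = (-3.5620, 7.8300)
cos θ_2 = (73.9967−7²−5²)/(2·7·5) = -0.0000; θ_2 = -90.0027° (elbow-down)
β = atan2(7.8300,-3.5620) = 114.4616°; ψ = atan2(-5.0000,6.9998) = -35.5386°
θ_1 = β − ψ = 150.0002°
θ_3 = φ − θ_1 − θ_2 = 120.0025° (wrapped to (-180°,180°])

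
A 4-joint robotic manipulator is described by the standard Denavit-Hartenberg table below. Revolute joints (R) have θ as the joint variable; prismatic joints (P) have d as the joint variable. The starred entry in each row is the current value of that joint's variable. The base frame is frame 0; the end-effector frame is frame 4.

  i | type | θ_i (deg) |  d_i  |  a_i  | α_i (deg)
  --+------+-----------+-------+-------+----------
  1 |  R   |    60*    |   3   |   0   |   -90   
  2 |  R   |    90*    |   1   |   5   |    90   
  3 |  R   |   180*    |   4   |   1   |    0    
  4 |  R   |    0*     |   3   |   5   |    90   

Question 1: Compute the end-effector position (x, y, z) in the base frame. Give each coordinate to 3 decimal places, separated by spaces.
2.634 6.562 4.000

after link 1: o_1 = (0.0000, 0.0000, 3.0000)
after link 2: o_2 = (-0.8660, 0.5000, -2.0000)
after link 3: o_3 = (1.1340, 3.9641, -1.0000)
after link 4: o_4 = (2.6340, 6.5622, 4.0000)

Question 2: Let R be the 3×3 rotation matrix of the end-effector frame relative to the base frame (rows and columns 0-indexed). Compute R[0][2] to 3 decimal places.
-0.866

End-effector z-axis (col 2 of R) = (-0.8660,0.5000,-0.0000)
R[0][2] = -0.8660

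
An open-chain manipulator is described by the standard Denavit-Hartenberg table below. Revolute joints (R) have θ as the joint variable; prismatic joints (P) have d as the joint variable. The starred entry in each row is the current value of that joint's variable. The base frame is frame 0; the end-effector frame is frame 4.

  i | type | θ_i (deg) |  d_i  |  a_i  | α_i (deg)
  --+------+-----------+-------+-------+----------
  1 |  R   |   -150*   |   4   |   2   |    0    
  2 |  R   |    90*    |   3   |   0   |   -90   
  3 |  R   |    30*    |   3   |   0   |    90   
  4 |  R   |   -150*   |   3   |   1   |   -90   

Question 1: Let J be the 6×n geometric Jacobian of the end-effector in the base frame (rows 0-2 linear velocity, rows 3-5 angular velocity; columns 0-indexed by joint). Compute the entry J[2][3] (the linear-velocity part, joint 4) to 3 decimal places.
-0.250

axis z_3 = (0.2500,-0.4330,0.8660); lever o_n−o_3 = (-0.0580,-0.8995,3.0311)
cross product → J_v[:, 3] = (-0.5335,-0.8080,-0.2500)
J_ω[:, 3] = z_3
entry J[2][3] = -0.2500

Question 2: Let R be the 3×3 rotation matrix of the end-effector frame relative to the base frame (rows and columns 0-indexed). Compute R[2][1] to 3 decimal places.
-0.866

End-effector y-axis (col 1 of R) = (-0.2500,0.4330,-0.8660)
R[2][1] = -0.8660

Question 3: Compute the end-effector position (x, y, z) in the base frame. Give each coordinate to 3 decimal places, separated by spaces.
0.808 -0.400 10.031

after link 1: o_1 = (-1.7321, -1.0000, 4.0000)
after link 2: o_2 = (-1.7321, -1.0000, 7.0000)
after link 3: o_3 = (0.8660, 0.5000, 7.0000)
after link 4: o_4 = (0.8080, -0.3995, 10.0311)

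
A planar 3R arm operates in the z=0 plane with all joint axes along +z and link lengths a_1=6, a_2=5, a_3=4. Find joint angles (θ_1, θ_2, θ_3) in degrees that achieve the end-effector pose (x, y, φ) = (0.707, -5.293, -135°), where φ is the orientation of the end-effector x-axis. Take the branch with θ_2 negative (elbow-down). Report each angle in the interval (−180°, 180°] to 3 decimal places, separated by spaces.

wrist centre = target − a_3·(cos φ, sin φ) = (3.5354, -2.4646)
cos θ_2 = (18.5734−6²−5²)/(2·6·5) = -0.7071; θ_2 = -135.0003° (elbow-down)
β = atan2(-2.4646,3.5354) = -34.8806°; ψ = atan2(-3.5355,2.4644) = -55.1214°
θ_1 = β − ψ = 20.2408°
θ_3 = φ − θ_1 − θ_2 = -20.2404° (wrapped to (-180°,180°])

20.241 -135.000 -20.240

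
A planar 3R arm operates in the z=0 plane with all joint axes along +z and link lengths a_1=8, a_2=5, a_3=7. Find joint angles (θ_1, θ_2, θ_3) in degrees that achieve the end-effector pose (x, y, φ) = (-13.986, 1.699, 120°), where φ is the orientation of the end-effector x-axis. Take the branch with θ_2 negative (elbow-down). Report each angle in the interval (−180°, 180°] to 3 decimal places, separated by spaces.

-134.995 -60.005 -44.999

wrist centre = target − a_3·(cos φ, sin φ) = (-10.4860, -4.3632)
cos θ_2 = (128.9935−8²−5²)/(2·8·5) = 0.4999; θ_2 = -60.0054° (elbow-down)
β = atan2(-4.3632,-10.4860) = -157.4080°; ψ = atan2(-4.3304,10.4996) = -22.4128°
θ_1 = β − ψ = -134.9952°
θ_3 = φ − θ_1 − θ_2 = -44.9994° (wrapped to (-180°,180°])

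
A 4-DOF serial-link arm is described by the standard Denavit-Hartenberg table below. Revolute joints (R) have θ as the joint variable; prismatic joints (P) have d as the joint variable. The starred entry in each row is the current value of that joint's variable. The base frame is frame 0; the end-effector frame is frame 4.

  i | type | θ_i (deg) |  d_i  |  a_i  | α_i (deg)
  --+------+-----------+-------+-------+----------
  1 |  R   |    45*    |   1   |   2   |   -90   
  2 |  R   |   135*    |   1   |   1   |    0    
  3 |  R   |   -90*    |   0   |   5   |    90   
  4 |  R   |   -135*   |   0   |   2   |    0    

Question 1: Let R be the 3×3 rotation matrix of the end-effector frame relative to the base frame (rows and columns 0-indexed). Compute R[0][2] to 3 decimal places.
0.500

End-effector z-axis (col 2 of R) = (0.5000,0.5000,0.7071)
R[0][2] = 0.5000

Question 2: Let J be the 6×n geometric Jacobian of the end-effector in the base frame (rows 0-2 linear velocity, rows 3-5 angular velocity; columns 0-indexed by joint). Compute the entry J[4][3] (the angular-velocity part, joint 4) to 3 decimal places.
0.500

axis z_3 = (0.5000,0.5000,0.7071); lever o_n−o_3 = (0.2929,-1.7071,1.0000)
cross product → J_v[:, 3] = (1.7071,-0.2929,-1.0000)
J_ω[:, 3] = z_3
entry J[4][3] = 0.5000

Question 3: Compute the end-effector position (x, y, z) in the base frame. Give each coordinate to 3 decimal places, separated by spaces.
after link 1: o_1 = (1.4142, 1.4142, 1.0000)
after link 2: o_2 = (0.2071, 1.6213, 0.2929)
after link 3: o_3 = (2.7071, 4.1213, -3.2426)
after link 4: o_4 = (3.0000, 2.4142, -2.2426)

3.000 2.414 -2.243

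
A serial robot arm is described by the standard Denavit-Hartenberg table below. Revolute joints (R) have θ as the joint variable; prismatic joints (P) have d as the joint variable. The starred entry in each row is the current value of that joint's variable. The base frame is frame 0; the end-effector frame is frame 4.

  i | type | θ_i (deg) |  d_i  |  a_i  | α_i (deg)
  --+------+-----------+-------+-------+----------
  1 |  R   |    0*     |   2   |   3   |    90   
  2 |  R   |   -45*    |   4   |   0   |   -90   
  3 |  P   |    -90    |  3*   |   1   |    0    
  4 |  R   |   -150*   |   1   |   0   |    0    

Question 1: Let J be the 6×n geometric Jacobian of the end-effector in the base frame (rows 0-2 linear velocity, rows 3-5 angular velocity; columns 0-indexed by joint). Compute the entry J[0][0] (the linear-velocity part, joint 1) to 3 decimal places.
axis z_0 = ẑ; lever o_n−o_0 = (5.8284,-5.0000,4.8284)
cross product → J_v[:, 0] = (5.0000,5.8284,-0.0000)
J_ω[:, 0] = z_0
entry J[0][0] = 5.0000

5.000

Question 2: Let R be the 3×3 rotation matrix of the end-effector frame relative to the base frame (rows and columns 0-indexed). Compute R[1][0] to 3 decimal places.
End-effector x-axis (col 0 of R) = (-0.3536,0.8660,0.3536)
R[1][0] = 0.8660

0.866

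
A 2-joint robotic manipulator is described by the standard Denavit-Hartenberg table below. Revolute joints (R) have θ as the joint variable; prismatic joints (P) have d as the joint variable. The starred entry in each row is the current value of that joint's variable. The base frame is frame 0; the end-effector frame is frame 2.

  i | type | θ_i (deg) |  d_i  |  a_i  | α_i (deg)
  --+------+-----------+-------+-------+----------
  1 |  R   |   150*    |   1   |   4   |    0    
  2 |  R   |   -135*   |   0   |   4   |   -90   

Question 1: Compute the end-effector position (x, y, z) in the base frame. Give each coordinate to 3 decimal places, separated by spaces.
0.400 3.035 1.000

after link 1: o_1 = (-3.4641, 2.0000, 1.0000)
after link 2: o_2 = (0.3996, 3.0353, 1.0000)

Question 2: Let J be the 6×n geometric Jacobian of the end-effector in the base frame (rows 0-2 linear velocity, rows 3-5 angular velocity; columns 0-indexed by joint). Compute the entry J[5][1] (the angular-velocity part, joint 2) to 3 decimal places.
1.000

axis z_1 = (0.0000,0.0000,1.0000); lever o_n−o_1 = (3.8637,1.0353,0.0000)
cross product → J_v[:, 1] = (-1.0353,3.8637,0.0000)
J_ω[:, 1] = z_1
entry J[5][1] = 1.0000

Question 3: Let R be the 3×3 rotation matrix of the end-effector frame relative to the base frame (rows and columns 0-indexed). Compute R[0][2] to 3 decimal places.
End-effector z-axis (col 2 of R) = (-0.2588,0.9659,0.0000)
R[0][2] = -0.2588

-0.259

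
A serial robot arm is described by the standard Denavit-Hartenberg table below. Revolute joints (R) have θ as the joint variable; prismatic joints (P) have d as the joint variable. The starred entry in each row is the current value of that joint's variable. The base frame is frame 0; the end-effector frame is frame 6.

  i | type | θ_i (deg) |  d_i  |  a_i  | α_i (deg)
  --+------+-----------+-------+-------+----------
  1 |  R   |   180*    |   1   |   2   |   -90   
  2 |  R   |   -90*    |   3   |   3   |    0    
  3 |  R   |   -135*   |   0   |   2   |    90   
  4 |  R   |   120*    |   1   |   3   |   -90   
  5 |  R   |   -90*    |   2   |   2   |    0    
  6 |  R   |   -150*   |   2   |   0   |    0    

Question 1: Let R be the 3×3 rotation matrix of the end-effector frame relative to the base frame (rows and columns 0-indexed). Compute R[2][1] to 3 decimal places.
End-effector y-axis (col 1 of R) = (-0.0474,0.7500,-0.6597)
R[2][1] = -0.6597

-0.660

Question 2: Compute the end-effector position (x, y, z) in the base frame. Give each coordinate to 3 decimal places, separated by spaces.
after link 1: o_1 = (-2.0000, 0.0000, 1.0000)
after link 2: o_2 = (-2.0000, -3.0000, 4.0000)
after link 3: o_3 = (-0.5858, -3.0000, 2.5858)
after link 4: o_4 = (-2.3536, -5.5981, 2.9393)
after link 5: o_5 = (-4.9925, -4.5981, 2.7499)
after link 6: o_6 = (-6.2173, -3.5981, 3.9746)

-6.217 -3.598 3.975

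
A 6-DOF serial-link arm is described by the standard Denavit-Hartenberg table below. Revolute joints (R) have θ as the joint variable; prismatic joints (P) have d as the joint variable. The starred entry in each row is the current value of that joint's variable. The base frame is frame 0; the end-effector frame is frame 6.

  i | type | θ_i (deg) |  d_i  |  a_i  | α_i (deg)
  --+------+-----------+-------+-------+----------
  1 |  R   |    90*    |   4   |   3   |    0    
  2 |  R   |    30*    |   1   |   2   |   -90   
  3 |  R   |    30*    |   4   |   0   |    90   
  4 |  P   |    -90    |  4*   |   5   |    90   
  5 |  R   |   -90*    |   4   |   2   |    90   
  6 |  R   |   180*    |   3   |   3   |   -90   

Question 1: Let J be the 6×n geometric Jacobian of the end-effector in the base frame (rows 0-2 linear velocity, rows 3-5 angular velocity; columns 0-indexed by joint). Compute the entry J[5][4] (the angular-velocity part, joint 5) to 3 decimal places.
axis z_4 = (0.4330,-0.7500,0.5000); lever o_n−o_4 = (-1.1160,-4.0670,2.8660)
cross product → J_v[:, 4] = (-0.1160,-1.7990,-2.5981)
J_ω[:, 4] = z_4
entry J[5][4] = 0.5000

0.500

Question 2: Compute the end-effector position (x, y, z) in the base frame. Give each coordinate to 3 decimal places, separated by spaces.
after link 1: o_1 = (0.0000, 3.0000, 4.0000)
after link 2: o_2 = (-1.0000, 4.7321, 5.0000)
after link 3: o_3 = (-4.4641, 2.7321, 5.0000)
after link 4: o_4 = (-1.1340, 6.9641, 8.4641)
after link 5: o_5 = (1.0981, 3.0981, 8.7321)
after link 6: o_6 = (-2.2500, 2.8971, 11.3301)

-2.250 2.897 11.330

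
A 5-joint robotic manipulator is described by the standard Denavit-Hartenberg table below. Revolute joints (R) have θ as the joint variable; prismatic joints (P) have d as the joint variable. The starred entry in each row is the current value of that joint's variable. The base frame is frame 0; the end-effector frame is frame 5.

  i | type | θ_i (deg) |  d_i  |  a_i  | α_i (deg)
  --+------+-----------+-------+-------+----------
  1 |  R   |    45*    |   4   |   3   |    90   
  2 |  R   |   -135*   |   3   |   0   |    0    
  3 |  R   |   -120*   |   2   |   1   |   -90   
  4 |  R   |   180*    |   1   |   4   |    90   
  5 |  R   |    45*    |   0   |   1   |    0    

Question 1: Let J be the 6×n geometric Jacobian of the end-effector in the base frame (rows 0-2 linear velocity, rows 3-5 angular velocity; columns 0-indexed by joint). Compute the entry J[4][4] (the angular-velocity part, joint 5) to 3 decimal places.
0.707

axis z_4 = (-0.7071,0.7071,0.0000); lever o_n−o_4 = (-0.3536,-0.3536,-0.8660)
cross product → J_v[:, 4] = (-0.6124,-0.6124,0.5000)
J_ω[:, 4] = z_4
entry J[4][4] = 0.7071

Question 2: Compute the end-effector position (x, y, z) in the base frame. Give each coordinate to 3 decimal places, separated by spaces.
5.169 -1.902 -0.023

after link 1: o_1 = (2.1213, 2.1213, 4.0000)
after link 2: o_2 = (4.2426, -0.0000, 4.0000)
after link 3: o_3 = (5.4738, -1.5972, 4.9659)
after link 4: o_4 = (5.5229, -1.5482, 0.8434)
after link 5: o_5 = (5.1693, -1.9017, -0.0226)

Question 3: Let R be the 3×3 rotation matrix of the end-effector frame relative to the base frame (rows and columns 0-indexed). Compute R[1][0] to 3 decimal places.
-0.354

End-effector x-axis (col 0 of R) = (-0.3536,-0.3536,-0.8660)
R[1][0] = -0.3536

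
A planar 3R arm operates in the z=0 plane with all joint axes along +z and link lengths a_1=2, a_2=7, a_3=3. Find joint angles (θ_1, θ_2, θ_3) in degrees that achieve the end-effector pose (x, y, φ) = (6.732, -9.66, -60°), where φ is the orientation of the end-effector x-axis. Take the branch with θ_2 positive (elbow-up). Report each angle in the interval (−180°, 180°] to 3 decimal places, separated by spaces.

wrist centre = target − a_3·(cos φ, sin φ) = (5.2320, -7.0619)
cos θ_2 = (77.2446−2²−7²)/(2·2·7) = 0.8659; θ_2 = 30.0169° (elbow-up)
β = atan2(-7.0619,5.2320) = -53.4662°; ψ = atan2(3.5018,8.0611) = 23.4802°
θ_1 = β − ψ = -76.9464°
θ_3 = φ − θ_1 − θ_2 = -13.0704° (wrapped to (-180°,180°])

-76.946 30.017 -13.070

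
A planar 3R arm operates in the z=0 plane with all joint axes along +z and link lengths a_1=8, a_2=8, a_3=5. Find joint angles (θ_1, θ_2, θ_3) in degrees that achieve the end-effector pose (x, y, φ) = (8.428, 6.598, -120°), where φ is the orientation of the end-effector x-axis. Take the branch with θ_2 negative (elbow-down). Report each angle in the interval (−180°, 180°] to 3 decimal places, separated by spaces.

wrist centre = target − a_3·(cos φ, sin φ) = (10.9280, 10.9281)
cos θ_2 = (238.8451−8²−8²)/(2·8·8) = 0.8660; θ_2 = -30.0055° (elbow-down)
β = atan2(10.9281,10.9280) = 45.0003°; ψ = atan2(-4.0007,14.9278) = -15.0027°
θ_1 = β − ψ = 60.0031°
θ_3 = φ − θ_1 − θ_2 = -149.9976° (wrapped to (-180°,180°])

60.003 -30.005 -149.998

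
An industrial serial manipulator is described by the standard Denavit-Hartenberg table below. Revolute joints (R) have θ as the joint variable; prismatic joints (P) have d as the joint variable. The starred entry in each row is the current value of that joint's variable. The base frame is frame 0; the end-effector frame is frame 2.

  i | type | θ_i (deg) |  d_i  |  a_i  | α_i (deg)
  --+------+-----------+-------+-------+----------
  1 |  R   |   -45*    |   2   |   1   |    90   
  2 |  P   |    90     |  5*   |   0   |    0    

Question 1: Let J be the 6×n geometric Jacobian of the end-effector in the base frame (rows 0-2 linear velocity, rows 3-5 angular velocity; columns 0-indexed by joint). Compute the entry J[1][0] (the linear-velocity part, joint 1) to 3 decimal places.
axis z_0 = ẑ; lever o_n−o_0 = (-2.8284,-4.2426,2.0000)
cross product → J_v[:, 0] = (4.2426,-2.8284,0.0000)
J_ω[:, 0] = z_0
entry J[1][0] = -2.8284

-2.828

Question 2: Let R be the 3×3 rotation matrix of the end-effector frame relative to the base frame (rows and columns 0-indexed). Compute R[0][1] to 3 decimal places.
-0.707

End-effector y-axis (col 1 of R) = (-0.7071,0.7071,0.0000)
R[0][1] = -0.7071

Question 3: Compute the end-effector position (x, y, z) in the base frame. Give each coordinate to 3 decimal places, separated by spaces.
after link 1: o_1 = (0.7071, -0.7071, 2.0000)
after link 2: o_2 = (-2.8284, -4.2426, 2.0000)

-2.828 -4.243 2.000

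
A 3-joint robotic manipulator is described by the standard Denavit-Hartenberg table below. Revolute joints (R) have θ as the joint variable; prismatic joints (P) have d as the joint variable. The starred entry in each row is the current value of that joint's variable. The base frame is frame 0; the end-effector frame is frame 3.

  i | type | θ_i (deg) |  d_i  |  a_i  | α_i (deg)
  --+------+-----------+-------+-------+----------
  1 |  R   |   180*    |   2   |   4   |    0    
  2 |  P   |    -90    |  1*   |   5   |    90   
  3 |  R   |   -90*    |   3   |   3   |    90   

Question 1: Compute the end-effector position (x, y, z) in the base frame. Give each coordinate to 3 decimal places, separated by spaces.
after link 1: o_1 = (-4.0000, 0.0000, 2.0000)
after link 2: o_2 = (-4.0000, 5.0000, 3.0000)
after link 3: o_3 = (-1.0000, 5.0000, 0.0000)

-1.000 5.000 0.000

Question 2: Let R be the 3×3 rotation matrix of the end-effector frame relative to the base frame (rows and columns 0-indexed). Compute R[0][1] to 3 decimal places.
1.000

End-effector y-axis (col 1 of R) = (1.0000,0.0000,0.0000)
R[0][1] = 1.0000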